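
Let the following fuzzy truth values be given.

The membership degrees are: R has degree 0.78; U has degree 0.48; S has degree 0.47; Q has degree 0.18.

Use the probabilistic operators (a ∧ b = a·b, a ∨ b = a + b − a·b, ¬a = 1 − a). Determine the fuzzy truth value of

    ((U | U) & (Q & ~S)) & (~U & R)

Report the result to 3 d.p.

0.028

U | U = a + b − a·b on (0.4800, 0.4800) = 0.7296
~S = 1 − 0.4700 = 0.5300
Q & ~S = a·b on (0.1800, 0.5300) = 0.0954
(U | U) & (Q & ~S) = a·b on (0.7296, 0.0954) = 0.0696
~U = 1 − 0.4800 = 0.5200
~U & R = a·b on (0.5200, 0.7800) = 0.4056
((U | U) & (Q & ~S)) & (~U & R) = a·b on (0.0696, 0.4056) = 0.0282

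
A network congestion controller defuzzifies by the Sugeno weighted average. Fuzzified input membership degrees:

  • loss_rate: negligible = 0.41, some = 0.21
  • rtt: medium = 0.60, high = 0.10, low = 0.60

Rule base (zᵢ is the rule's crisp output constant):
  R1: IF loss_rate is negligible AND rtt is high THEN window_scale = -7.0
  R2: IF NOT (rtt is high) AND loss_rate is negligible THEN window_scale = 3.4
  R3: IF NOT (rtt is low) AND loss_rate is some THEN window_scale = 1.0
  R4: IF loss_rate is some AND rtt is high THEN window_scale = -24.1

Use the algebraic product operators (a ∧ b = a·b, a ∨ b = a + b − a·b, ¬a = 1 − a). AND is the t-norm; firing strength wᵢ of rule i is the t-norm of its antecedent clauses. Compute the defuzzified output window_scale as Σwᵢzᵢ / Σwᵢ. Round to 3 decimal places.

1.059

R1 (z=-7.0): negligible=0.41, high=0.10; AND[a·b] → w = 0.0410
R2 (z=3.4): ¬high=1−0.10=0.90, negligible=0.41; AND[a·b] → w = 0.3690
R3 (z=1.0): ¬low=1−0.60=0.40, some=0.21; AND[a·b] → w = 0.0840
R4 (z=-24.1): some=0.21, high=0.10; AND[a·b] → w = 0.0210
Weighted average = (0.0410·-7.0 + 0.3690·3.4 + 0.0840·1.0 + 0.0210·-24.1) / (0.0410 + 0.3690 + 0.0840 + 0.0210)
  = 0.5455 / 0.5150 = 1.059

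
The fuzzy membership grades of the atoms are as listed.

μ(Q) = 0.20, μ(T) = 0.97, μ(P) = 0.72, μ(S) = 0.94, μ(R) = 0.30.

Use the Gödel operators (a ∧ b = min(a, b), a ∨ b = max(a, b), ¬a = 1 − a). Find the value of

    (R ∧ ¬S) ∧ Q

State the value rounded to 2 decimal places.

0.06

¬S = 1 − 0.94 = 0.06
R ∧ ¬S = min(a, b) on (0.30, 0.06) = 0.06
(R ∧ ¬S) ∧ Q = min(a, b) on (0.06, 0.20) = 0.06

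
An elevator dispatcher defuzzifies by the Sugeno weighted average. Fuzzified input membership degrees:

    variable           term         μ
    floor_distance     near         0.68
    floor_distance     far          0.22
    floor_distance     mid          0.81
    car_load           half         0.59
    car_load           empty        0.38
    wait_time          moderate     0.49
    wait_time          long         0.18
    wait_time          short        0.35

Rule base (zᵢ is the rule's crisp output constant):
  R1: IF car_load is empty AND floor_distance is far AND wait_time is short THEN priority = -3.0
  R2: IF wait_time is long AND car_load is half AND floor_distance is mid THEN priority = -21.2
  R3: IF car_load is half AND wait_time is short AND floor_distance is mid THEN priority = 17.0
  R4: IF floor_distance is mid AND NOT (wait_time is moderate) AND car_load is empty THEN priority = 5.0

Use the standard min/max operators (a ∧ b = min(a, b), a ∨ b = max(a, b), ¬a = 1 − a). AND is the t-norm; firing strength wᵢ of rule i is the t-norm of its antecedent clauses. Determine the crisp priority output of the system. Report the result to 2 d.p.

R1 (z=-3.0): empty=0.38, far=0.22, short=0.35; AND[min(a, b)] → w = 0.22
R2 (z=-21.2): long=0.18, half=0.59, mid=0.81; AND[min(a, b)] → w = 0.18
R3 (z=17.0): half=0.59, short=0.35, mid=0.81; AND[min(a, b)] → w = 0.35
R4 (z=5.0): mid=0.81, ¬moderate=1−0.49=0.51, empty=0.38; AND[min(a, b)] → w = 0.38
Weighted average = (0.22·-3.0 + 0.18·-21.2 + 0.35·17.0 + 0.38·5.0) / (0.22 + 0.18 + 0.35 + 0.38)
  = 3.3740 / 1.1300 = 2.99

2.99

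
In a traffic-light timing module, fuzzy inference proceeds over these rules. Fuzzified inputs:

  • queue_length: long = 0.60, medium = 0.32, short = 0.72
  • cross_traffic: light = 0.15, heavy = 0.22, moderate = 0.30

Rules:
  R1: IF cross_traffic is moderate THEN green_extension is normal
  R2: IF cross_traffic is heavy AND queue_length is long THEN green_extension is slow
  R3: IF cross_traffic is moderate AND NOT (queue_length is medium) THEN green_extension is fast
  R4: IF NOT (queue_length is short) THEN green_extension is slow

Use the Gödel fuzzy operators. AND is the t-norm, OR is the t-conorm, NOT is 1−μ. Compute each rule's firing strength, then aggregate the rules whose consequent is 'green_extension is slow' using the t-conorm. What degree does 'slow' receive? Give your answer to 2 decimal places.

0.28

R1: moderate=0.30 → w = 0.30
R2: heavy=0.22, long=0.60; AND[min(a, b)] → w = 0.22
R3: moderate=0.30, ¬medium=1−0.32=0.68; AND[min(a, b)] → w = 0.30
R4: ¬short=1−0.72=0.28 → w = 0.28
Rules with consequent 'slow': {R2, R4} → strengths 0.22, 0.28
Aggregate via t-conorm [max(a, b)]: 0.28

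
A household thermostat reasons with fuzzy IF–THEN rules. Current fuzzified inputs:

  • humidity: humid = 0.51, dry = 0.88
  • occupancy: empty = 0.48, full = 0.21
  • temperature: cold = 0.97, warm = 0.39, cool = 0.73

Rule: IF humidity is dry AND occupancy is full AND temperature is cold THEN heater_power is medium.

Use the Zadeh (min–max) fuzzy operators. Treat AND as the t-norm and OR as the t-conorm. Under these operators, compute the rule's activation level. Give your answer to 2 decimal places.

0.21

firing strength: dry=0.88, full=0.21, cold=0.97; AND[min(a, b)] → w = 0.21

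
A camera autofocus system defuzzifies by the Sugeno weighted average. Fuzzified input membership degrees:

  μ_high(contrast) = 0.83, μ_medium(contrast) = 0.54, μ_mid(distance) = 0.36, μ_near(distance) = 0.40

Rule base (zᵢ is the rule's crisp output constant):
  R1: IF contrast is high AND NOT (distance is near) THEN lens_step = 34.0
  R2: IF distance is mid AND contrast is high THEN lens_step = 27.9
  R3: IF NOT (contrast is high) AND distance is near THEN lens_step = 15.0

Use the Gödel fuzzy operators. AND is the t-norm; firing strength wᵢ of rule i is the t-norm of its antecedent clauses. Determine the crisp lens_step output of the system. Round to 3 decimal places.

29.198

R1 (z=34.0): high=0.83, ¬near=1−0.40=0.60; AND[min(a, b)] → w = 0.60
R2 (z=27.9): mid=0.36, high=0.83; AND[min(a, b)] → w = 0.36
R3 (z=15.0): ¬high=1−0.83=0.17, near=0.40; AND[min(a, b)] → w = 0.17
Weighted average = (0.60·34.0 + 0.36·27.9 + 0.17·15.0) / (0.60 + 0.36 + 0.17)
  = 32.9940 / 1.1300 = 29.198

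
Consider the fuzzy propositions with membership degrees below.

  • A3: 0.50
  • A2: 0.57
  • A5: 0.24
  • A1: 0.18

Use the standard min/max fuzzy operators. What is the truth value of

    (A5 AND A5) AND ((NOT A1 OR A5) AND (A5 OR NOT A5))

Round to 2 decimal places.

0.24

A5 AND A5 = min(a, b) on (0.24, 0.24) = 0.24
NOT A1 = 1 − 0.18 = 0.82
NOT A1 OR A5 = max(a, b) on (0.82, 0.24) = 0.82
NOT A5 = 1 − 0.24 = 0.76
A5 OR NOT A5 = max(a, b) on (0.24, 0.76) = 0.76
(NOT A1 OR A5) AND (A5 OR NOT A5) = min(a, b) on (0.82, 0.76) = 0.76
(A5 AND A5) AND ((NOT A1 OR A5) AND (A5 OR NOT A5)) = min(a, b) on (0.24, 0.76) = 0.24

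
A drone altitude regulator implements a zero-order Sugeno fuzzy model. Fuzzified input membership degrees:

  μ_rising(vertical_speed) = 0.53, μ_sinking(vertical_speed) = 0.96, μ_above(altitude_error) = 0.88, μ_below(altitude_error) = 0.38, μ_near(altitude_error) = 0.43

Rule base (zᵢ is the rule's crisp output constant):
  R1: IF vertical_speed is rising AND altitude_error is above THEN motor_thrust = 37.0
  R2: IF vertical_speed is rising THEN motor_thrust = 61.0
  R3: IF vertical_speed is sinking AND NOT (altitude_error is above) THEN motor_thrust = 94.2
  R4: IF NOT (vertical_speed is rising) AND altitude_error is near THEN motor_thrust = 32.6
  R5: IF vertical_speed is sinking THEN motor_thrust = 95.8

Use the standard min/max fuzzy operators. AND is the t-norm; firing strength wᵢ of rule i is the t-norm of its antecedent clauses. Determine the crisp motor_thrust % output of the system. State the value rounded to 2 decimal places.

R1 (z=37.0): rising=0.53, above=0.88; AND[min(a, b)] → w = 0.53
R2 (z=61.0): rising=0.53 → w = 0.53
R3 (z=94.2): sinking=0.96, ¬above=1−0.88=0.12; AND[min(a, b)] → w = 0.12
R4 (z=32.6): ¬rising=1−0.53=0.47, near=0.43; AND[min(a, b)] → w = 0.43
R5 (z=95.8): sinking=0.96 → w = 0.96
Weighted average = (0.53·37.0 + 0.53·61.0 + 0.12·94.2 + 0.43·32.6 + 0.96·95.8) / (0.53 + 0.53 + 0.12 + 0.43 + 0.96)
  = 169.2300 / 2.5700 = 65.85

65.85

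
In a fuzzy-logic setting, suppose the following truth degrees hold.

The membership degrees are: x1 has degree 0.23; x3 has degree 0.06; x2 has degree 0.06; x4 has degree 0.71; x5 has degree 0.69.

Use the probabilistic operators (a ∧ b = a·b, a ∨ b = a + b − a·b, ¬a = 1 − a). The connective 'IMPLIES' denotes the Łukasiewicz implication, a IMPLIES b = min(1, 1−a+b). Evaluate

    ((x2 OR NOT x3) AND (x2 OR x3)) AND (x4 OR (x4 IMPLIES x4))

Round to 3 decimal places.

NOT x3 = 1 − 0.0600 = 0.9400
x2 OR NOT x3 = a + b − a·b on (0.0600, 0.9400) = 0.9436
x2 OR x3 = a + b − a·b on (0.0600, 0.0600) = 0.1164
(x2 OR NOT x3) AND (x2 OR x3) = a·b on (0.9436, 0.1164) = 0.1098
x4 IMPLIES x4  [Łukasiewicz: min(1, 1−a+b)] with a=0.7100, b=0.7100 → 1.0000
x4 OR (x4 IMPLIES x4) = a + b − a·b on (0.7100, 1.0000) = 1.0000
((x2 OR NOT x3) AND (x2 OR x3)) AND (x4 OR (x4 IMPLIES x4)) = a·b on (0.1098, 1.0000) = 0.1098

0.110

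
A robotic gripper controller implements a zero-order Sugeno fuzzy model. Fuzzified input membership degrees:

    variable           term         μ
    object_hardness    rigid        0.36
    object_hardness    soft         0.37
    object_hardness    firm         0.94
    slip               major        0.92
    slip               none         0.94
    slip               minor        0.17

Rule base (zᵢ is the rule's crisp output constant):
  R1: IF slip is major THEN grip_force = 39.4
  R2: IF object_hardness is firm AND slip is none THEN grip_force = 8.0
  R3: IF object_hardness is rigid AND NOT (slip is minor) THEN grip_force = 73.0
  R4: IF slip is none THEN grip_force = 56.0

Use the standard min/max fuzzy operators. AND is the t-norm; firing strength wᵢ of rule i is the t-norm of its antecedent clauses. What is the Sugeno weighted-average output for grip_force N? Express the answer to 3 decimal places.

38.825

R1 (z=39.4): major=0.92 → w = 0.92
R2 (z=8.0): firm=0.94, none=0.94; AND[min(a, b)] → w = 0.94
R3 (z=73.0): rigid=0.36, ¬minor=1−0.17=0.83; AND[min(a, b)] → w = 0.36
R4 (z=56.0): none=0.94 → w = 0.94
Weighted average = (0.92·39.4 + 0.94·8.0 + 0.36·73.0 + 0.94·56.0) / (0.92 + 0.94 + 0.36 + 0.94)
  = 122.6880 / 3.1600 = 38.825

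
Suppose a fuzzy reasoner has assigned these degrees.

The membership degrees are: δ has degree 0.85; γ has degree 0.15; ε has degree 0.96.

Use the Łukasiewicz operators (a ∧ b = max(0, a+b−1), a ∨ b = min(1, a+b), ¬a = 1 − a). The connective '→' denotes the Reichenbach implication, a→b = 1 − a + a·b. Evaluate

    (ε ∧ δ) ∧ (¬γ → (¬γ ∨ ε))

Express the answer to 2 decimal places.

0.81

ε ∧ δ = max(0, a+b−1) on (0.96, 0.85) = 0.81
¬γ = 1 − 0.15 = 0.85
¬γ = 1 − 0.15 = 0.85
¬γ ∨ ε = min(1, a+b) on (0.85, 0.96) = 1.00
¬γ → (¬γ ∨ ε)  [Reichenbach: 1 − a + a·b] with a=0.85, b=1.00 → 1.00
(ε ∧ δ) ∧ (¬γ → (¬γ ∨ ε)) = max(0, a+b−1) on (0.81, 1.00) = 0.81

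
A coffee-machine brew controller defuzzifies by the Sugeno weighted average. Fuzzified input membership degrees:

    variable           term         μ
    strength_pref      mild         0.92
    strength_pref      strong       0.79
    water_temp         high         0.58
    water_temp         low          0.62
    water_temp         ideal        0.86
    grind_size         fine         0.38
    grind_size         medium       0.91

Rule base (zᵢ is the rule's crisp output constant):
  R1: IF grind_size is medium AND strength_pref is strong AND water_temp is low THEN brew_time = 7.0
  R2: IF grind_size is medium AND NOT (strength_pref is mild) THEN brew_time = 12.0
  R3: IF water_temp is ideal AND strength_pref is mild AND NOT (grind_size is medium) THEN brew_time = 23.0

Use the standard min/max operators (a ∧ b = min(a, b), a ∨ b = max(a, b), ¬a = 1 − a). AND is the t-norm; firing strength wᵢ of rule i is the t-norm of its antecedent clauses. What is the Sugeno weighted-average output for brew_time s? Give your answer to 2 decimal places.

9.33

R1 (z=7.0): medium=0.91, strong=0.79, low=0.62; AND[min(a, b)] → w = 0.62
R2 (z=12.0): medium=0.91, ¬mild=1−0.92=0.08; AND[min(a, b)] → w = 0.08
R3 (z=23.0): ideal=0.86, mild=0.92, ¬medium=1−0.91=0.09; AND[min(a, b)] → w = 0.09
Weighted average = (0.62·7.0 + 0.08·12.0 + 0.09·23.0) / (0.62 + 0.08 + 0.09)
  = 7.3700 / 0.7900 = 9.33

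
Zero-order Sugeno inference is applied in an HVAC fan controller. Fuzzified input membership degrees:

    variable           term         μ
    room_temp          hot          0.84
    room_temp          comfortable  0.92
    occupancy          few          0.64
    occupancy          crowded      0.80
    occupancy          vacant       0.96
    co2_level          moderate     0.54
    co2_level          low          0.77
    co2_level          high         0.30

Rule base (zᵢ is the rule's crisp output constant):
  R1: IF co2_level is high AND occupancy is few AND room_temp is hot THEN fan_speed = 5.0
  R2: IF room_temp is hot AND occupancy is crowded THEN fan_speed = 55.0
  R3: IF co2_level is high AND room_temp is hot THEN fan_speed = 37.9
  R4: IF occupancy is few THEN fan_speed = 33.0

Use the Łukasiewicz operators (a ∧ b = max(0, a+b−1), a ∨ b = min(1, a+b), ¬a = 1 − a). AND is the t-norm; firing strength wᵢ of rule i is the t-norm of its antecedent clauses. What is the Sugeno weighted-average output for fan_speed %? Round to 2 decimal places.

R1 (z=5.0): high=0.30, few=0.64, hot=0.84; AND[max(0, a+b−1)] → w = 0.00
R2 (z=55.0): hot=0.84, crowded=0.80; AND[max(0, a+b−1)] → w = 0.64
R3 (z=37.9): high=0.30, hot=0.84; AND[max(0, a+b−1)] → w = 0.14
R4 (z=33.0): few=0.64 → w = 0.64
Weighted average = (0.00·5.0 + 0.64·55.0 + 0.14·37.9 + 0.64·33.0) / (0.00 + 0.64 + 0.14 + 0.64)
  = 61.6260 / 1.4200 = 43.40

43.40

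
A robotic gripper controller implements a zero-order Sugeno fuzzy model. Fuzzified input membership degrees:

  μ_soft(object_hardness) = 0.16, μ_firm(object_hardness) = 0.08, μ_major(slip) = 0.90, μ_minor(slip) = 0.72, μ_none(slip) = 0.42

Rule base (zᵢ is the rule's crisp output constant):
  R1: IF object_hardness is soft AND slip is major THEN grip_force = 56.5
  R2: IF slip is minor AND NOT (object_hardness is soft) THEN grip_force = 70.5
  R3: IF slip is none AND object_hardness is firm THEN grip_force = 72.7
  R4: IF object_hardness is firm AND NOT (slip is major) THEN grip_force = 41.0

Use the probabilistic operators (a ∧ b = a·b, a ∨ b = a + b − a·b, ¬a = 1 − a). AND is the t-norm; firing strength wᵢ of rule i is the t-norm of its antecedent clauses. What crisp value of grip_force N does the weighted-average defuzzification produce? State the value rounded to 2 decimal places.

67.74

R1 (z=56.5): soft=0.16, major=0.90; AND[a·b] → w = 0.1440
R2 (z=70.5): minor=0.72, ¬soft=1−0.16=0.84; AND[a·b] → w = 0.6048
R3 (z=72.7): none=0.42, firm=0.08; AND[a·b] → w = 0.0336
R4 (z=41.0): firm=0.08, ¬major=1−0.90=0.10; AND[a·b] → w = 0.0080
Weighted average = (0.1440·56.5 + 0.6048·70.5 + 0.0336·72.7 + 0.0080·41.0) / (0.1440 + 0.6048 + 0.0336 + 0.0080)
  = 53.5451 / 0.7904 = 67.74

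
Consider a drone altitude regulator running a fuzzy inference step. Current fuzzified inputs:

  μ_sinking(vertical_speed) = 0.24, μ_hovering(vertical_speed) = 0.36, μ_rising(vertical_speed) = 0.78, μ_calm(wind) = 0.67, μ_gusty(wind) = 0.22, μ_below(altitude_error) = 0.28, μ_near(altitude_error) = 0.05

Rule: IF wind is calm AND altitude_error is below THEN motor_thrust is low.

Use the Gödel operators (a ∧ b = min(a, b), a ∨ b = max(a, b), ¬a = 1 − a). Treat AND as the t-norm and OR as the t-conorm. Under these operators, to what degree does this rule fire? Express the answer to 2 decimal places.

0.28

firing strength: calm=0.67, below=0.28; AND[min(a, b)] → w = 0.28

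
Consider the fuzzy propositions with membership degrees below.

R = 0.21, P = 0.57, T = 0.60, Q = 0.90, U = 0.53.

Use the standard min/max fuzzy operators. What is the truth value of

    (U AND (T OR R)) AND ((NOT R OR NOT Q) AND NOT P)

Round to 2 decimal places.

0.43

T OR R = max(a, b) on (0.60, 0.21) = 0.60
U AND (T OR R) = min(a, b) on (0.53, 0.60) = 0.53
NOT R = 1 − 0.21 = 0.79
NOT Q = 1 − 0.90 = 0.10
NOT R OR NOT Q = max(a, b) on (0.79, 0.10) = 0.79
NOT P = 1 − 0.57 = 0.43
(NOT R OR NOT Q) AND NOT P = min(a, b) on (0.79, 0.43) = 0.43
(U AND (T OR R)) AND ((NOT R OR NOT Q) AND NOT P) = min(a, b) on (0.53, 0.43) = 0.43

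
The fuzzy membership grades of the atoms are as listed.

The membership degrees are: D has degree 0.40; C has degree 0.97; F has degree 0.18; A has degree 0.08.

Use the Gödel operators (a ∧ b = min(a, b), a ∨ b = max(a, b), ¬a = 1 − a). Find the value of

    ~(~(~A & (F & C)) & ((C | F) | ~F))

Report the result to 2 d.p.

0.18

~A = 1 − 0.08 = 0.92
F & C = min(a, b) on (0.18, 0.97) = 0.18
~A & (F & C) = min(a, b) on (0.92, 0.18) = 0.18
~(~A & (F & C)) = 1 − 0.18 = 0.82
C | F = max(a, b) on (0.97, 0.18) = 0.97
~F = 1 − 0.18 = 0.82
(C | F) | ~F = max(a, b) on (0.97, 0.82) = 0.97
~(~A & (F & C)) & ((C | F) | ~F) = min(a, b) on (0.82, 0.97) = 0.82
~(~(~A & (F & C)) & ((C | F) | ~F)) = 1 − 0.82 = 0.18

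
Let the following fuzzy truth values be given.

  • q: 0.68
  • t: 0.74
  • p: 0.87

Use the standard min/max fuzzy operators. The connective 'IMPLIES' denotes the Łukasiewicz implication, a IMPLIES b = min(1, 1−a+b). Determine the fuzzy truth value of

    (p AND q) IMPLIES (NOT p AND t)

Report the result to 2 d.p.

0.45

p AND q = min(a, b) on (0.87, 0.68) = 0.68
NOT p = 1 − 0.87 = 0.13
NOT p AND t = min(a, b) on (0.13, 0.74) = 0.13
(p AND q) IMPLIES (NOT p AND t)  [Łukasiewicz: min(1, 1−a+b)] with a=0.68, b=0.13 → 0.45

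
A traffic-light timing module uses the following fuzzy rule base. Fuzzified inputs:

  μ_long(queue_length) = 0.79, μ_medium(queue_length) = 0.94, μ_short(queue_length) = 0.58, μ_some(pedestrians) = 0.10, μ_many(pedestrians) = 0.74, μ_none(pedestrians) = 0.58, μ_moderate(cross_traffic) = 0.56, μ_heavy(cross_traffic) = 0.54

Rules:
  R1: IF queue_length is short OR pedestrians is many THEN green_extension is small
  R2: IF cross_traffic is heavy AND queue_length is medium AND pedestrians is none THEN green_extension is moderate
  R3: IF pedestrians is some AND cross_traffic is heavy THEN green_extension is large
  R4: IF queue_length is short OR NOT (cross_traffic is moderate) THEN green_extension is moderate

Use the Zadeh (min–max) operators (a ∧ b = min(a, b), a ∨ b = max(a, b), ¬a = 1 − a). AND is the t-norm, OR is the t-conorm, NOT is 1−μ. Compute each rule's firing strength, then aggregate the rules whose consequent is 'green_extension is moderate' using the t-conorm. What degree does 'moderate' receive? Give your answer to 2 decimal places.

0.58

R1: short=0.58, many=0.74; OR[max(a, b)] → w = 0.74
R2: heavy=0.54, medium=0.94, none=0.58; AND[min(a, b)] → w = 0.54
R3: some=0.10, heavy=0.54; AND[min(a, b)] → w = 0.10
R4: short=0.58, ¬moderate=1−0.56=0.44; OR[max(a, b)] → w = 0.58
Rules with consequent 'moderate': {R2, R4} → strengths 0.54, 0.58
Aggregate via t-conorm [max(a, b)]: 0.58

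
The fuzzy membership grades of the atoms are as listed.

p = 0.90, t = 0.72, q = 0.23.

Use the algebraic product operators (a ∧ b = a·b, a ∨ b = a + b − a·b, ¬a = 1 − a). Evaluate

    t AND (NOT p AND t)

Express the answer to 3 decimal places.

0.052

NOT p = 1 − 0.9000 = 0.1000
NOT p AND t = a·b on (0.1000, 0.7200) = 0.0720
t AND (NOT p AND t) = a·b on (0.7200, 0.0720) = 0.0518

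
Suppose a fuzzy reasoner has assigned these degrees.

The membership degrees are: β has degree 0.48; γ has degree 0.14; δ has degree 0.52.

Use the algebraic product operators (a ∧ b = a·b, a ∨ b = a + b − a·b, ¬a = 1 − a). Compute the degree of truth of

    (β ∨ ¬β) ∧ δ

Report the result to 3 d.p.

¬β = 1 − 0.4800 = 0.5200
β ∨ ¬β = a + b − a·b on (0.4800, 0.5200) = 0.7504
(β ∨ ¬β) ∧ δ = a·b on (0.7504, 0.5200) = 0.3902

0.390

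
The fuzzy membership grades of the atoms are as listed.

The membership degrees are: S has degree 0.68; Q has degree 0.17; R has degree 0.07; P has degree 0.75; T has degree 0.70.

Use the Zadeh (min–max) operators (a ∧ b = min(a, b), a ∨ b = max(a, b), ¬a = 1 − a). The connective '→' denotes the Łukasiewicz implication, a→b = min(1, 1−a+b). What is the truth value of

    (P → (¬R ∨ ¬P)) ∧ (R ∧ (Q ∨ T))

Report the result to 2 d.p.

¬R = 1 − 0.07 = 0.93
¬P = 1 − 0.75 = 0.25
¬R ∨ ¬P = max(a, b) on (0.93, 0.25) = 0.93
P → (¬R ∨ ¬P)  [Łukasiewicz: min(1, 1−a+b)] with a=0.75, b=0.93 → 1.00
Q ∨ T = max(a, b) on (0.17, 0.70) = 0.70
R ∧ (Q ∨ T) = min(a, b) on (0.07, 0.70) = 0.07
(P → (¬R ∨ ¬P)) ∧ (R ∧ (Q ∨ T)) = min(a, b) on (1.00, 0.07) = 0.07

0.07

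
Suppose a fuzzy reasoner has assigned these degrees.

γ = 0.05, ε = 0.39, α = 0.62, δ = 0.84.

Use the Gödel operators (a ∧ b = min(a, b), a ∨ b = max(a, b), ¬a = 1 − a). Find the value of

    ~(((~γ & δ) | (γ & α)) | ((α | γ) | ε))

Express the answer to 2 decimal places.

0.16

~γ = 1 − 0.05 = 0.95
~γ & δ = min(a, b) on (0.95, 0.84) = 0.84
γ & α = min(a, b) on (0.05, 0.62) = 0.05
(~γ & δ) | (γ & α) = max(a, b) on (0.84, 0.05) = 0.84
α | γ = max(a, b) on (0.62, 0.05) = 0.62
(α | γ) | ε = max(a, b) on (0.62, 0.39) = 0.62
((~γ & δ) | (γ & α)) | ((α | γ) | ε) = max(a, b) on (0.84, 0.62) = 0.84
~(((~γ & δ) | (γ & α)) | ((α | γ) | ε)) = 1 − 0.84 = 0.16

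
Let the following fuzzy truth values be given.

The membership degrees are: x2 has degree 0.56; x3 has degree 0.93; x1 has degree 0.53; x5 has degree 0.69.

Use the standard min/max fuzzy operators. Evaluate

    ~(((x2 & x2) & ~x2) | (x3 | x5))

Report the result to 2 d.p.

x2 & x2 = min(a, b) on (0.56, 0.56) = 0.56
~x2 = 1 − 0.56 = 0.44
(x2 & x2) & ~x2 = min(a, b) on (0.56, 0.44) = 0.44
x3 | x5 = max(a, b) on (0.93, 0.69) = 0.93
((x2 & x2) & ~x2) | (x3 | x5) = max(a, b) on (0.44, 0.93) = 0.93
~(((x2 & x2) & ~x2) | (x3 | x5)) = 1 − 0.93 = 0.07

0.07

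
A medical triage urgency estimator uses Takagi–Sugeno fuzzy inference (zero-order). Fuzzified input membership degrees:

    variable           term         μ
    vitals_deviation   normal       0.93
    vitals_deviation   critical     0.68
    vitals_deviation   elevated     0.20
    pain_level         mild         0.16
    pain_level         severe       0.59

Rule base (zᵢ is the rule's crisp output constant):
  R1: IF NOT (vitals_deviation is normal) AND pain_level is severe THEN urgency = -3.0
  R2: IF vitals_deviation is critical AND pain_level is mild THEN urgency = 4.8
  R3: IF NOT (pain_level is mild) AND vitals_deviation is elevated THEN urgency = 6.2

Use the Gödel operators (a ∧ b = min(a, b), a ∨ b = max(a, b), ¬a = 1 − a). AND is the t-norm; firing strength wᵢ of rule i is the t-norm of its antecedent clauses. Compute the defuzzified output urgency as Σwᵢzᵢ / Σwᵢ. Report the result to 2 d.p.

R1 (z=-3.0): ¬normal=1−0.93=0.07, severe=0.59; AND[min(a, b)] → w = 0.07
R2 (z=4.8): critical=0.68, mild=0.16; AND[min(a, b)] → w = 0.16
R3 (z=6.2): ¬mild=1−0.16=0.84, elevated=0.20; AND[min(a, b)] → w = 0.20
Weighted average = (0.07·-3.0 + 0.16·4.8 + 0.20·6.2) / (0.07 + 0.16 + 0.20)
  = 1.7980 / 0.4300 = 4.18

4.18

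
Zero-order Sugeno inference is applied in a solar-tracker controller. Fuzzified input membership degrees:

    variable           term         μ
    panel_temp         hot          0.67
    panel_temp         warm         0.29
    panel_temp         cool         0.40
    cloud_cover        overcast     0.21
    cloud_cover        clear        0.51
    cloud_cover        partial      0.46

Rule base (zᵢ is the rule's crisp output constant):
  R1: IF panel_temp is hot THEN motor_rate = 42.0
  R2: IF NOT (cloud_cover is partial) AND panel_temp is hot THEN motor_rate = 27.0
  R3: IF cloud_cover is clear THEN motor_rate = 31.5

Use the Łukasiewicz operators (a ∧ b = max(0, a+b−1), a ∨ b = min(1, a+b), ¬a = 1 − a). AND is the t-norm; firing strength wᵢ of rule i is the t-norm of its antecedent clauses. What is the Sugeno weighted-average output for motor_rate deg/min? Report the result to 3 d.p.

R1 (z=42.0): hot=0.67 → w = 0.67
R2 (z=27.0): ¬partial=1−0.46=0.54, hot=0.67; AND[max(0, a+b−1)] → w = 0.21
R3 (z=31.5): clear=0.51 → w = 0.51
Weighted average = (0.67·42.0 + 0.21·27.0 + 0.51·31.5) / (0.67 + 0.21 + 0.51)
  = 49.8750 / 1.3900 = 35.881

35.881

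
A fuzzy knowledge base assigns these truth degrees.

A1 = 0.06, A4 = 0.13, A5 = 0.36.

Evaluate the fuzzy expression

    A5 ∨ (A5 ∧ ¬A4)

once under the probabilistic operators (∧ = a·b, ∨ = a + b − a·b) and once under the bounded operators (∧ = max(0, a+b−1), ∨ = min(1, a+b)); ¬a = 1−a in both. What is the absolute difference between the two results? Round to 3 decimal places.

Under probabilistic:
  ¬A4 = 1 − 0.1300 = 0.8700
  A5 ∧ ¬A4 = a·b on (0.3600, 0.8700) = 0.3132
  A5 ∨ (A5 ∧ ¬A4) = a + b − a·b on (0.3600, 0.3132) = 0.5604
  → value = 0.5604
Under bounded:
  ¬A4 = 1 − 0.13 = 0.87
  A5 ∧ ¬A4 = max(0, a+b−1) on (0.36, 0.87) = 0.23
  A5 ∨ (A5 ∧ ¬A4) = min(1, a+b) on (0.36, 0.23) = 0.59
  → value = 0.5900
|0.5604 − 0.5900| = 0.030

0.030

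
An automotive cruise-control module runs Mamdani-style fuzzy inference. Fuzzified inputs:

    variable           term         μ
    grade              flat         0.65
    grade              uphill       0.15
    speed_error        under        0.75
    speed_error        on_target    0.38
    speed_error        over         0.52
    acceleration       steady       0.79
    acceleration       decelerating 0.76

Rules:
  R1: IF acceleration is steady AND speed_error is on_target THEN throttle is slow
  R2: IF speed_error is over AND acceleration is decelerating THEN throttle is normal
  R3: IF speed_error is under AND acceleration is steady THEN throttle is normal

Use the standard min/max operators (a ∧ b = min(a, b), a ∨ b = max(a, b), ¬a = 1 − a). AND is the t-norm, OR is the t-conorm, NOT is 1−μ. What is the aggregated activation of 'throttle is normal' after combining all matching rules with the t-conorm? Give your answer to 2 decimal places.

R1: steady=0.79, on_target=0.38; AND[min(a, b)] → w = 0.38
R2: over=0.52, decelerating=0.76; AND[min(a, b)] → w = 0.52
R3: under=0.75, steady=0.79; AND[min(a, b)] → w = 0.75
Rules with consequent 'normal': {R2, R3} → strengths 0.52, 0.75
Aggregate via t-conorm [max(a, b)]: 0.75

0.75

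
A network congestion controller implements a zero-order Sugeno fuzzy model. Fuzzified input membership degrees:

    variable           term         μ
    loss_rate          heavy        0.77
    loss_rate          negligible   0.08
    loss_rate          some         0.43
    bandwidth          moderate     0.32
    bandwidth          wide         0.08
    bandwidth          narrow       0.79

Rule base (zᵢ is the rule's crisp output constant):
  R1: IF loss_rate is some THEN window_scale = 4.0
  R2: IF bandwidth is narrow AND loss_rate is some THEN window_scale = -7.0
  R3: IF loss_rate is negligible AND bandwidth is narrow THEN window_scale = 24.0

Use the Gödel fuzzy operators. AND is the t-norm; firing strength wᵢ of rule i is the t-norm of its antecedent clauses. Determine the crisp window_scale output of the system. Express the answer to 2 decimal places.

0.67

R1 (z=4.0): some=0.43 → w = 0.43
R2 (z=-7.0): narrow=0.79, some=0.43; AND[min(a, b)] → w = 0.43
R3 (z=24.0): negligible=0.08, narrow=0.79; AND[min(a, b)] → w = 0.08
Weighted average = (0.43·4.0 + 0.43·-7.0 + 0.08·24.0) / (0.43 + 0.43 + 0.08)
  = 0.6300 / 0.9400 = 0.67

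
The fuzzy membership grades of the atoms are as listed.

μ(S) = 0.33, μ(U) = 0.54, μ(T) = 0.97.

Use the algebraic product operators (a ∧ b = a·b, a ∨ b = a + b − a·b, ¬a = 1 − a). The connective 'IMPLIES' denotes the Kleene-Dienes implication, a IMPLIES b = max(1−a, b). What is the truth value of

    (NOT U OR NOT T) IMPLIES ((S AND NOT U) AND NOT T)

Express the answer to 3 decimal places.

0.524

NOT U = 1 − 0.5400 = 0.4600
NOT T = 1 − 0.9700 = 0.0300
NOT U OR NOT T = a + b − a·b on (0.4600, 0.0300) = 0.4762
NOT U = 1 − 0.5400 = 0.4600
S AND NOT U = a·b on (0.3300, 0.4600) = 0.1518
NOT T = 1 − 0.9700 = 0.0300
(S AND NOT U) AND NOT T = a·b on (0.1518, 0.0300) = 0.0046
(NOT U OR NOT T) IMPLIES ((S AND NOT U) AND NOT T)  [Kleene-Dienes: max(1−a, b)] with a=0.4762, b=0.0046 → 0.5238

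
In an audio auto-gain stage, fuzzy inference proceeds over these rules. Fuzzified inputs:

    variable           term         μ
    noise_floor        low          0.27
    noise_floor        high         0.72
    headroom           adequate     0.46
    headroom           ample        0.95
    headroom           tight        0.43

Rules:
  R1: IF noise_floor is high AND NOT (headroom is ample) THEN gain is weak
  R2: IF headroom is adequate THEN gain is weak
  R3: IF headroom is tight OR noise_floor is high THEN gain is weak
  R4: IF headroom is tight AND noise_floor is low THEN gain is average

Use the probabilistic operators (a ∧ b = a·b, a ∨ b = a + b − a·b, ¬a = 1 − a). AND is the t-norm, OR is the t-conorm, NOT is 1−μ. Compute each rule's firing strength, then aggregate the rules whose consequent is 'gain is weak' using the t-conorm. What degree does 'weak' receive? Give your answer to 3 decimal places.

R1: high=0.72, ¬ample=1−0.95=0.05; AND[a·b] → w = 0.0360
R2: adequate=0.46 → w = 0.4600
R3: tight=0.43, high=0.72; OR[a + b − a·b] → w = 0.8404
R4: tight=0.43, low=0.27; AND[a·b] → w = 0.1161
Rules with consequent 'weak': {R1, R2, R3} → strengths 0.0360, 0.4600, 0.8404
Aggregate via t-conorm [a + b − a·b]: 0.9169

0.917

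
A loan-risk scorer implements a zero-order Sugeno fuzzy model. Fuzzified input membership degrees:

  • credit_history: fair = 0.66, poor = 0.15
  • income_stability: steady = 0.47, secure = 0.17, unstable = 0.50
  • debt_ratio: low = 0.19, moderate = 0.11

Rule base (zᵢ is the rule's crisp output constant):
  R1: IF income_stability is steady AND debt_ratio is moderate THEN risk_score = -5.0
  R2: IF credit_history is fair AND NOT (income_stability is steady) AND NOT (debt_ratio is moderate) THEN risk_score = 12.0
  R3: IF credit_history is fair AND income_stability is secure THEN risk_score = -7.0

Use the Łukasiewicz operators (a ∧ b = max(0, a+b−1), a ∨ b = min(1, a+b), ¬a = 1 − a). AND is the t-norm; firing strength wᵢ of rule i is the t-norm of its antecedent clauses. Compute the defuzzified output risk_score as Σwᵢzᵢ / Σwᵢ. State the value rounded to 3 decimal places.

R1 (z=-5.0): steady=0.47, moderate=0.11; AND[max(0, a+b−1)] → w = 0.00
R2 (z=12.0): fair=0.66, ¬steady=1−0.47=0.53, ¬moderate=1−0.11=0.89; AND[max(0, a+b−1)] → w = 0.08
R3 (z=-7.0): fair=0.66, secure=0.17; AND[max(0, a+b−1)] → w = 0.00
Weighted average = (0.00·-5.0 + 0.08·12.0 + 0.00·-7.0) / (0.00 + 0.08 + 0.00)
  = 0.9600 / 0.0800 = 12.000

12.000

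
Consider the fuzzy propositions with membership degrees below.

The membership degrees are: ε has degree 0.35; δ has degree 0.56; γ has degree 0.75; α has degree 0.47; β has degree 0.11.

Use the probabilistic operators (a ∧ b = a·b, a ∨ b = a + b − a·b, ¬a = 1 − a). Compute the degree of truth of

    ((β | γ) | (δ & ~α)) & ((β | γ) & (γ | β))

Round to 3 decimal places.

β | γ = a + b − a·b on (0.1100, 0.7500) = 0.7775
~α = 1 − 0.4700 = 0.5300
δ & ~α = a·b on (0.5600, 0.5300) = 0.2968
(β | γ) | (δ & ~α) = a + b − a·b on (0.7775, 0.2968) = 0.8435
β | γ = a + b − a·b on (0.1100, 0.7500) = 0.7775
γ | β = a + b − a·b on (0.7500, 0.1100) = 0.7775
(β | γ) & (γ | β) = a·b on (0.7775, 0.7775) = 0.6045
((β | γ) | (δ & ~α)) & ((β | γ) & (γ | β)) = a·b on (0.8435, 0.6045) = 0.5099

0.510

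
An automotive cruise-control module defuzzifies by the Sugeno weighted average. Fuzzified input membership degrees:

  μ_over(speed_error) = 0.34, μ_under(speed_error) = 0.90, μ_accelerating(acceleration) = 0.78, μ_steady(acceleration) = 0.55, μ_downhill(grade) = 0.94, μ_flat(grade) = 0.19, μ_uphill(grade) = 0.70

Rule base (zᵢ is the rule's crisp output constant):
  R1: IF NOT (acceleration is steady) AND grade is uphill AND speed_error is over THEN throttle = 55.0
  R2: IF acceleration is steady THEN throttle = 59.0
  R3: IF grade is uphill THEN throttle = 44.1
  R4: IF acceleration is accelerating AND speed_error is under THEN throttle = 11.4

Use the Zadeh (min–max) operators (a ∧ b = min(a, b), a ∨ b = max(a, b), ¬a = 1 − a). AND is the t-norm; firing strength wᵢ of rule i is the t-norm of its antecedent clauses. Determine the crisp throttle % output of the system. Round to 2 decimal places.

38.36

R1 (z=55.0): ¬steady=1−0.55=0.45, uphill=0.70, over=0.34; AND[min(a, b)] → w = 0.34
R2 (z=59.0): steady=0.55 → w = 0.55
R3 (z=44.1): uphill=0.70 → w = 0.70
R4 (z=11.4): accelerating=0.78, under=0.90; AND[min(a, b)] → w = 0.78
Weighted average = (0.34·55.0 + 0.55·59.0 + 0.70·44.1 + 0.78·11.4) / (0.34 + 0.55 + 0.70 + 0.78)
  = 90.9120 / 2.3700 = 38.36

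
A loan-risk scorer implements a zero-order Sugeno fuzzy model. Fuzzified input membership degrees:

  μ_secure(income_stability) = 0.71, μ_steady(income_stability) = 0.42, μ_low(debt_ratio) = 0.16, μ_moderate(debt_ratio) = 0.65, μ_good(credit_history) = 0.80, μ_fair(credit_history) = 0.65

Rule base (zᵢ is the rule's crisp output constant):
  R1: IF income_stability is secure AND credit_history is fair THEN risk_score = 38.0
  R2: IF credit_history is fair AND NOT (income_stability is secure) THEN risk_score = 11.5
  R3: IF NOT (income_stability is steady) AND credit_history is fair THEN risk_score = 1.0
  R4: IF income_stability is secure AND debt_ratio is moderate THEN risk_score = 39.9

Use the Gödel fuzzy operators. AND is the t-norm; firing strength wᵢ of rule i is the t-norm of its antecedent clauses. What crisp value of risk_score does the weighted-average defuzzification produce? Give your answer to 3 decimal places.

R1 (z=38.0): secure=0.71, fair=0.65; AND[min(a, b)] → w = 0.65
R2 (z=11.5): fair=0.65, ¬secure=1−0.71=0.29; AND[min(a, b)] → w = 0.29
R3 (z=1.0): ¬steady=1−0.42=0.58, fair=0.65; AND[min(a, b)] → w = 0.58
R4 (z=39.9): secure=0.71, moderate=0.65; AND[min(a, b)] → w = 0.65
Weighted average = (0.65·38.0 + 0.29·11.5 + 0.58·1.0 + 0.65·39.9) / (0.65 + 0.29 + 0.58 + 0.65)
  = 54.5500 / 2.1700 = 25.138

25.138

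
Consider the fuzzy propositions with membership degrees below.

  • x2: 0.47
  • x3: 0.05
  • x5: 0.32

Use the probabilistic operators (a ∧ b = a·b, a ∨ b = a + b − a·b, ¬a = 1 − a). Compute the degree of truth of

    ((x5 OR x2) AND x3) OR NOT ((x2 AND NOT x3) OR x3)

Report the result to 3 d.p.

0.541

x5 OR x2 = a + b − a·b on (0.3200, 0.4700) = 0.6396
(x5 OR x2) AND x3 = a·b on (0.6396, 0.0500) = 0.0320
NOT x3 = 1 − 0.0500 = 0.9500
x2 AND NOT x3 = a·b on (0.4700, 0.9500) = 0.4465
(x2 AND NOT x3) OR x3 = a + b − a·b on (0.4465, 0.0500) = 0.4742
NOT ((x2 AND NOT x3) OR x3) = 1 − 0.4742 = 0.5258
((x5 OR x2) AND x3) OR NOT ((x2 AND NOT x3) OR x3) = a + b − a·b on (0.0320, 0.5258) = 0.5410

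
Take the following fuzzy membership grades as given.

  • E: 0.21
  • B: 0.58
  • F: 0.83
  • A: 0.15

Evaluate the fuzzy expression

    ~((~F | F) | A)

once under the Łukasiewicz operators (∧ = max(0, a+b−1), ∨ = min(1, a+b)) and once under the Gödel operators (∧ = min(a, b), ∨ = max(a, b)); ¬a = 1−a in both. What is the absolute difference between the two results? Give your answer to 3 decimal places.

Under Łukasiewicz:
  ~F = 1 − 0.83 = 0.17
  ~F | F = min(1, a+b) on (0.17, 0.83) = 1.00
  (~F | F) | A = min(1, a+b) on (1.00, 0.15) = 1.00
  ~((~F | F) | A) = 1 − 1.00 = 0.00
  → value = 0.0000
Under Gödel:
  ~F = 1 − 0.83 = 0.17
  ~F | F = max(a, b) on (0.17, 0.83) = 0.83
  (~F | F) | A = max(a, b) on (0.83, 0.15) = 0.83
  ~((~F | F) | A) = 1 − 0.83 = 0.17
  → value = 0.1700
|0.0000 − 0.1700| = 0.170

0.170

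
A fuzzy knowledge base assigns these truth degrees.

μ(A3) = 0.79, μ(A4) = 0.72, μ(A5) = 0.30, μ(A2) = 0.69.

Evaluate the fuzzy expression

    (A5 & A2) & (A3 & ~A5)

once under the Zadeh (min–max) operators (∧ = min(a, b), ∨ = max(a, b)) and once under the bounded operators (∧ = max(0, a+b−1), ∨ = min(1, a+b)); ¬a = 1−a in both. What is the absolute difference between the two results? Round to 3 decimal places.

Under Zadeh (min–max):
  A5 & A2 = min(a, b) on (0.30, 0.69) = 0.30
  ~A5 = 1 − 0.30 = 0.70
  A3 & ~A5 = min(a, b) on (0.79, 0.70) = 0.70
  (A5 & A2) & (A3 & ~A5) = min(a, b) on (0.30, 0.70) = 0.30
  → value = 0.3000
Under bounded:
  A5 & A2 = max(0, a+b−1) on (0.30, 0.69) = 0.00
  ~A5 = 1 − 0.30 = 0.70
  A3 & ~A5 = max(0, a+b−1) on (0.79, 0.70) = 0.49
  (A5 & A2) & (A3 & ~A5) = max(0, a+b−1) on (0.00, 0.49) = 0.00
  → value = 0.0000
|0.3000 − 0.0000| = 0.300

0.300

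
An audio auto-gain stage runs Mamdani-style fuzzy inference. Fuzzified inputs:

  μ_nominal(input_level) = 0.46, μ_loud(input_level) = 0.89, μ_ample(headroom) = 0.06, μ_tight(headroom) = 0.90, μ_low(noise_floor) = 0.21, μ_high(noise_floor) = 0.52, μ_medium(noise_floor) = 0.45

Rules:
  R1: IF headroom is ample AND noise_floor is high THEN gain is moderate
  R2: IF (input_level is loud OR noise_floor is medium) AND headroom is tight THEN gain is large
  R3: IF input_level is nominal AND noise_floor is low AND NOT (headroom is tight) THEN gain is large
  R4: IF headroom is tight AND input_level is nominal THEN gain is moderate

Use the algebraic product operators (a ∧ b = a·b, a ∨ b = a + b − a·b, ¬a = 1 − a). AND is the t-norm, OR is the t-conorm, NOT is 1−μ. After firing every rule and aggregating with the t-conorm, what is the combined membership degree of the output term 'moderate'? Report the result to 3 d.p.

0.432

R1: ample=0.06, high=0.52; AND[a·b] → w = 0.0312
R2: (loud=0.89 OR medium=0.45) = 0.9395; AND[a·b] with tight=0.90 → w = 0.8456
R3: nominal=0.46, low=0.21, ¬tight=1−0.90=0.10; AND[a·b] → w = 0.0097
R4: tight=0.90, nominal=0.46; AND[a·b] → w = 0.4140
Rules with consequent 'moderate': {R1, R4} → strengths 0.0312, 0.4140
Aggregate via t-conorm [a + b − a·b]: 0.4323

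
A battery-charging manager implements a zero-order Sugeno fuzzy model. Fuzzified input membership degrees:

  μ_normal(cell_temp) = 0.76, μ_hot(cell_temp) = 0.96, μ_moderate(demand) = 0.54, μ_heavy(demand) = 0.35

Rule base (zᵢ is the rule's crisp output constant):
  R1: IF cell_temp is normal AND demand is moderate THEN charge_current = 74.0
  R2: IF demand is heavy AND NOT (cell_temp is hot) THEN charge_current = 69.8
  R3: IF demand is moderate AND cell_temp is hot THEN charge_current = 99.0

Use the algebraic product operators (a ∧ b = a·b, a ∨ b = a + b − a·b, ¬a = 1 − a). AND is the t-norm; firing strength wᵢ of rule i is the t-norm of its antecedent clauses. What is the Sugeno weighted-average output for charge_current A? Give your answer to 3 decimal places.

R1 (z=74.0): normal=0.76, moderate=0.54; AND[a·b] → w = 0.4104
R2 (z=69.8): heavy=0.35, ¬hot=1−0.96=0.04; AND[a·b] → w = 0.0140
R3 (z=99.0): moderate=0.54, hot=0.96; AND[a·b] → w = 0.5184
Weighted average = (0.4104·74.0 + 0.0140·69.8 + 0.5184·99.0) / (0.4104 + 0.0140 + 0.5184)
  = 82.6684 / 0.9428 = 87.684

87.684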